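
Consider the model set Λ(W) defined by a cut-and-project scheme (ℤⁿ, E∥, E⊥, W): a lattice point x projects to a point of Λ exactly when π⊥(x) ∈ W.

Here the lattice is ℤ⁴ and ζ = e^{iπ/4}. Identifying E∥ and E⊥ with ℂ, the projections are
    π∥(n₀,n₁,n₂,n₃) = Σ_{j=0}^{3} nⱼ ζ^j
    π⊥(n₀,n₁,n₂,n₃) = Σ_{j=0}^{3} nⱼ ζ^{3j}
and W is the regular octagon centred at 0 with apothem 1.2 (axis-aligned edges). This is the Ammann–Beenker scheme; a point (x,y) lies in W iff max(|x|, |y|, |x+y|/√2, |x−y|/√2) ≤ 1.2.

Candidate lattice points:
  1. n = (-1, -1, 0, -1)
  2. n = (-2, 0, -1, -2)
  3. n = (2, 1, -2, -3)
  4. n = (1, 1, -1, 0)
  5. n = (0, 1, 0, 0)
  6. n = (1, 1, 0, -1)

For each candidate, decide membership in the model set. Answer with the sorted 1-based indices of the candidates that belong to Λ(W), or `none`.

Internal map: ζ^{3j} for j=0..3 gives (1,0), (−√2/2,√2/2), (0,−1), (√2/2,√2/2).
#1 (-1, -1, 0, -1): internal (-1.00000, -1.41421); octagon support 1.70711 vs apothem 1.2 → ∉ W
#2 (-2, 0, -1, -2): internal (-3.41421, -0.41421); octagon support 3.41421 vs apothem 1.2 → ∉ W
#3 (2, 1, -2, -3): internal (-0.82843, 0.58579); octagon support 1.00000 vs apothem 1.2 → ∈ W
#4 (1, 1, -1, 0): internal (0.29289, 1.70711); octagon support 1.70711 vs apothem 1.2 → ∉ W
#5 (0, 1, 0, 0): internal (-0.70711, 0.70711); octagon support 1.00000 vs apothem 1.2 → ∈ W
#6 (1, 1, 0, -1): internal (-0.41421, 0.00000); octagon support 0.41421 vs apothem 1.2 → ∈ W

3, 5, 6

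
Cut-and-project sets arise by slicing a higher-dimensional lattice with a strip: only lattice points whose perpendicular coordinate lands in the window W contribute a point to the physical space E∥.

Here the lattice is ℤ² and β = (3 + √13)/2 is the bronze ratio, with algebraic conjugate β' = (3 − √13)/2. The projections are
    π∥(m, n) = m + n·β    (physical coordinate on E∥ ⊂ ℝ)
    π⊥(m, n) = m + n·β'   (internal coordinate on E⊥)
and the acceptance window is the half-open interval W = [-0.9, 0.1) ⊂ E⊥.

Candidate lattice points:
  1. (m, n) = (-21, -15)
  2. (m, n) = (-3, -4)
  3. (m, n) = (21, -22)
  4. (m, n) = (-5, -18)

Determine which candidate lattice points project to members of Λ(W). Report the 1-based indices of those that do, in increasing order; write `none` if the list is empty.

none

β' = (3−√13)/2 ≈ -0.302776.
candidate 1: (m,n)=(-21,-15) → π∥ = -21-15·β ≈ -70.541635, π⊥ = -21-15·β' ≈ -16.458365 ∉ [-0.9, 0.1) ⇒ out
candidate 2: (m,n)=(-3,-4) → π∥ = -3-4·β ≈ -16.211103, π⊥ = -3-4·β' ≈ -1.788897 ∉ [-0.9, 0.1) ⇒ out
candidate 3: (m,n)=(21,-22) → π∥ = 21-22·β ≈ -51.661064, π⊥ = 21-22·β' ≈ 27.661064 ∉ [-0.9, 0.1) ⇒ out
candidate 4: (m,n)=(-5,-18) → π∥ = -5-18·β ≈ -64.449961, π⊥ = -5-18·β' ≈ 0.449961 ∉ [-0.9, 0.1) ⇒ out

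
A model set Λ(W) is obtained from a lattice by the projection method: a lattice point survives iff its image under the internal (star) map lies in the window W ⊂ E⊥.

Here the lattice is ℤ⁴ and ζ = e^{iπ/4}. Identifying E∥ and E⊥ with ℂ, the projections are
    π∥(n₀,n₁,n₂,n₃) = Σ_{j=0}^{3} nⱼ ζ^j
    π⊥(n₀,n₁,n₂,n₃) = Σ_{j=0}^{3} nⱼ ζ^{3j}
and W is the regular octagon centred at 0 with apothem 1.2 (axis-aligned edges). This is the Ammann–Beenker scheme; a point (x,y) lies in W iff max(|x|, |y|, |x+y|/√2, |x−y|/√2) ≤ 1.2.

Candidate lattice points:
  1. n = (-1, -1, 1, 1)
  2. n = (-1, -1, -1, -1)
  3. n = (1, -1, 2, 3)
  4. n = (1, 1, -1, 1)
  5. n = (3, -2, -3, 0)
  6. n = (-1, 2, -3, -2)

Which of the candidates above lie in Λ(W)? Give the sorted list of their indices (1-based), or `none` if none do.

π⊥(n) = n₀ + n₁ζ³ + n₂ζ⁶ + n₃ζ⁹ where ζ = e^{iπ/4}.
#1 (-1, -1, 1, 1): internal (0.4142, -1.0000); octagon support 1.0000 vs apothem 1.2 → ∈ W
#2 (-1, -1, -1, -1): internal (-1.0000, -0.4142); octagon support 1.0000 vs apothem 1.2 → ∈ W
#3 (1, -1, 2, 3): internal (3.8284, -0.5858); octagon support 3.8284 vs apothem 1.2 → ∉ W
#4 (1, 1, -1, 1): internal (1.0000, 2.4142); octagon support 2.4142 vs apothem 1.2 → ∉ W
#5 (3, -2, -3, 0): internal (4.4142, 1.5858); octagon support 4.4142 vs apothem 1.2 → ∉ W
#6 (-1, 2, -3, -2): internal (-3.8284, 3.0000); octagon support 4.8284 vs apothem 1.2 → ∉ W

1, 2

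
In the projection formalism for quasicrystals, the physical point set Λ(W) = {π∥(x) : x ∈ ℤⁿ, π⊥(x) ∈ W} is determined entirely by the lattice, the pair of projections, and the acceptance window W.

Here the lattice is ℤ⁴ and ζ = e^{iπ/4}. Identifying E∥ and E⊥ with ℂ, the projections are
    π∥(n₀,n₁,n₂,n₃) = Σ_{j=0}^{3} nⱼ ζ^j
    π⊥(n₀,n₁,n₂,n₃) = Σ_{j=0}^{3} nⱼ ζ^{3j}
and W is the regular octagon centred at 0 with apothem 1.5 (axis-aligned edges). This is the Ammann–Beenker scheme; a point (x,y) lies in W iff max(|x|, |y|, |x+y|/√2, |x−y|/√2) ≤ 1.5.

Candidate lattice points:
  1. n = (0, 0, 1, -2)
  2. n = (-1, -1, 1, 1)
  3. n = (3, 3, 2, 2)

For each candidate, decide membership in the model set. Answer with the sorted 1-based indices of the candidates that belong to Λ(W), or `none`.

π⊥(n) = n₀ + n₁ζ³ + n₂ζ⁶ + n₃ζ⁹ where ζ = e^{iπ/4}.
#1 (0, 0, 1, -2): internal (-1.41421, -2.41421); octagon support 2.70711 vs apothem 1.5 → ∉ W
#2 (-1, -1, 1, 1): internal (0.41421, -1.00000); octagon support 1.00000 vs apothem 1.5 → ∈ W
#3 (3, 3, 2, 2): internal (2.29289, 1.53553); octagon support 2.70711 vs apothem 1.5 → ∉ W

2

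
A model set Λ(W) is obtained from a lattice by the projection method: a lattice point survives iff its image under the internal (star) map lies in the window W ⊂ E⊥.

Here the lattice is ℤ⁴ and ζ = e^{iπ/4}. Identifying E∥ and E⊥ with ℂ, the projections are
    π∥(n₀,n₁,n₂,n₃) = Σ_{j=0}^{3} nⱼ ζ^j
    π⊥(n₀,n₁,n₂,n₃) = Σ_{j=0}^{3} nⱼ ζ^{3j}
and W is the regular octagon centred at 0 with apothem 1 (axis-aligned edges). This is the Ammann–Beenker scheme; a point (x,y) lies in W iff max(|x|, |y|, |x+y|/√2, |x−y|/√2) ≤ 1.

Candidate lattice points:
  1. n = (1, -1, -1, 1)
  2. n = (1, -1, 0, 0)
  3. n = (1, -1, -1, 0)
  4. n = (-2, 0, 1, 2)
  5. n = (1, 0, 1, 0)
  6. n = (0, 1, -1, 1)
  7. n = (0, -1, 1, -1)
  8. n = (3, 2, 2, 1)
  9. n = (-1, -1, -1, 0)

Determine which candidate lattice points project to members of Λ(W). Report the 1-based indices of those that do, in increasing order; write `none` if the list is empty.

π⊥(n) = n₀ + n₁ζ³ + n₂ζ⁶ + n₃ζ⁹ where ζ = e^{iπ/4}.
candidate 1: n = (1, -1, -1, 1) → π⊥ ≈ (+2.41421, +1.00000); max(|x|,|y|,|x±y|/√2) = 2.41421 > 1 ⇒ ∉ W
candidate 2: n = (1, -1, 0, 0) → π⊥ ≈ (+1.70711, -0.70711); max(|x|,|y|,|x±y|/√2) = 1.70711 > 1 ⇒ ∉ W
candidate 3: n = (1, -1, -1, 0) → π⊥ ≈ (+1.70711, +0.29289); max(|x|,|y|,|x±y|/√2) = 1.70711 > 1 ⇒ ∉ W
candidate 4: n = (-2, 0, 1, 2) → π⊥ ≈ (-0.58579, +0.41421); max(|x|,|y|,|x±y|/√2) = 0.70711 ≤ 1 ⇒ ∈ W
candidate 5: n = (1, 0, 1, 0) → π⊥ ≈ (+1.00000, -1.00000); max(|x|,|y|,|x±y|/√2) = 1.41421 > 1 ⇒ ∉ W
candidate 6: n = (0, 1, -1, 1) → π⊥ ≈ (+0.00000, +2.41421); max(|x|,|y|,|x±y|/√2) = 2.41421 > 1 ⇒ ∉ W
candidate 7: n = (0, -1, 1, -1) → π⊥ ≈ (+0.00000, -2.41421); max(|x|,|y|,|x±y|/√2) = 2.41421 > 1 ⇒ ∉ W
candidate 8: n = (3, 2, 2, 1) → π⊥ ≈ (+2.29289, +0.12132); max(|x|,|y|,|x±y|/√2) = 2.29289 > 1 ⇒ ∉ W
candidate 9: n = (-1, -1, -1, 0) → π⊥ ≈ (-0.29289, +0.29289); max(|x|,|y|,|x±y|/√2) = 0.41421 ≤ 1 ⇒ ∈ W

4, 9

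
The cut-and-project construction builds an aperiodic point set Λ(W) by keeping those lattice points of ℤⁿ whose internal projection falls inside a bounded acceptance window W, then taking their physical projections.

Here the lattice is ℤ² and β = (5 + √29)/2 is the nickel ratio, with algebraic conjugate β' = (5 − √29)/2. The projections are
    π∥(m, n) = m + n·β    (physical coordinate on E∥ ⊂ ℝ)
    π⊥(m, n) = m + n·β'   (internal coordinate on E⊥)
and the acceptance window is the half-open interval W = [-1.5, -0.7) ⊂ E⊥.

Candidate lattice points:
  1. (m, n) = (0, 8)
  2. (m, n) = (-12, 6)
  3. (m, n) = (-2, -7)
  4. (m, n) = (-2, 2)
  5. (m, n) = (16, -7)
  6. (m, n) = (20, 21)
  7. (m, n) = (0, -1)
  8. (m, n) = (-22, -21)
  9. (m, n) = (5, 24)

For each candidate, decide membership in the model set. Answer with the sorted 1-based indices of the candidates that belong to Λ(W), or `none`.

none

Numerically β ≈ 5.1926 and β' = −1/β ≈ -0.1926.
[1] lift (0,8): star map gives -1.5407; window check -1.5 ≤ -1.5407 < -0.7 is false → out
[2] lift (-12,6): star map gives -13.1555; window check -1.5 ≤ -13.1555 < -0.7 is false → out
[3] lift (-2,-7): star map gives -0.6519; window check -1.5 ≤ -0.6519 < -0.7 is false → out
[4] lift (-2,2): star map gives -2.3852; window check -1.5 ≤ -2.3852 < -0.7 is false → out
[5] lift (16,-7): star map gives 17.3481; window check -1.5 ≤ 17.3481 < -0.7 is false → out
[6] lift (20,21): star map gives 15.9558; window check -1.5 ≤ 15.9558 < -0.7 is false → out
[7] lift (0,-1): star map gives 0.1926; window check -1.5 ≤ 0.1926 < -0.7 is false → out
[8] lift (-22,-21): star map gives -17.9558; window check -1.5 ≤ -17.9558 < -0.7 is false → out
[9] lift (5,24): star map gives 0.3780; window check -1.5 ≤ 0.3780 < -0.7 is false → out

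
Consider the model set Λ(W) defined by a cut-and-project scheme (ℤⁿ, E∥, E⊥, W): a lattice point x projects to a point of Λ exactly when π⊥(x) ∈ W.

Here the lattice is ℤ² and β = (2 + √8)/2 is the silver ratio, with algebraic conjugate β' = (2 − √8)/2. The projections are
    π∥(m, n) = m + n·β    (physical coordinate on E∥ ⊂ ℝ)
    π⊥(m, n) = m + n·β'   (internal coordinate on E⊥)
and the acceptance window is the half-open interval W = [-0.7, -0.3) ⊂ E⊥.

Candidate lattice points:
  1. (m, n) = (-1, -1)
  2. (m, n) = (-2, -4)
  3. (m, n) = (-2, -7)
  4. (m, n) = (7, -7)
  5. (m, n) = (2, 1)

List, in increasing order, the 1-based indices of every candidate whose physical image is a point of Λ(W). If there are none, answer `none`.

Compute β' = (2−√8)/2 = -0.41421, so π⊥(m,n) = m -0.41421·n.
[1] lift (-1,-1): star map gives -0.58579; window check -0.7 ≤ -0.58579 < -0.3 is true → IN Λ
[2] lift (-2,-4): star map gives -0.34315; window check -0.7 ≤ -0.34315 < -0.3 is true → IN Λ
[3] lift (-2,-7): star map gives 0.89949; window check -0.7 ≤ 0.89949 < -0.3 is false → out
[4] lift (7,-7): star map gives 9.89949; window check -0.7 ≤ 9.89949 < -0.3 is false → out
[5] lift (2,1): star map gives 1.58579; window check -0.7 ≤ 1.58579 < -0.3 is false → out

1, 2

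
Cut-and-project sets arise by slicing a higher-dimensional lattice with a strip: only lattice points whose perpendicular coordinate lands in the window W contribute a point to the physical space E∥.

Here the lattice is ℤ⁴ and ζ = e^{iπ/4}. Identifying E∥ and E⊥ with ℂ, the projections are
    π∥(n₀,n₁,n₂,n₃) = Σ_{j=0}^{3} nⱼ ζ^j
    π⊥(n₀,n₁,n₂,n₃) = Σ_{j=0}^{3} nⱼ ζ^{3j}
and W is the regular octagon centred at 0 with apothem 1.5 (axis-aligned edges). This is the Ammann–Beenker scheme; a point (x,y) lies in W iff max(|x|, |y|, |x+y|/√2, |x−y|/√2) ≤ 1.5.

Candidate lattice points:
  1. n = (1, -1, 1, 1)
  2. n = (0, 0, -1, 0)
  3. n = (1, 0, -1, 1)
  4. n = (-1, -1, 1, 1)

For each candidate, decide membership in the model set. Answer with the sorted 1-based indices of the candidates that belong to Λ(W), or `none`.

With ζ = e^{iπ/4} the internal vectors are ζ^0,ζ^3,ζ^6,ζ^9.
#1 (1, -1, 1, 1): internal (2.4142, -1.0000); octagon support 2.4142 vs apothem 1.5 → ∉ W
#2 (0, 0, -1, 0): internal (0.0000, 1.0000); octagon support 1.0000 vs apothem 1.5 → ∈ W
#3 (1, 0, -1, 1): internal (1.7071, 1.7071); octagon support 2.4142 vs apothem 1.5 → ∉ W
#4 (-1, -1, 1, 1): internal (0.4142, -1.0000); octagon support 1.0000 vs apothem 1.5 → ∈ W

2, 4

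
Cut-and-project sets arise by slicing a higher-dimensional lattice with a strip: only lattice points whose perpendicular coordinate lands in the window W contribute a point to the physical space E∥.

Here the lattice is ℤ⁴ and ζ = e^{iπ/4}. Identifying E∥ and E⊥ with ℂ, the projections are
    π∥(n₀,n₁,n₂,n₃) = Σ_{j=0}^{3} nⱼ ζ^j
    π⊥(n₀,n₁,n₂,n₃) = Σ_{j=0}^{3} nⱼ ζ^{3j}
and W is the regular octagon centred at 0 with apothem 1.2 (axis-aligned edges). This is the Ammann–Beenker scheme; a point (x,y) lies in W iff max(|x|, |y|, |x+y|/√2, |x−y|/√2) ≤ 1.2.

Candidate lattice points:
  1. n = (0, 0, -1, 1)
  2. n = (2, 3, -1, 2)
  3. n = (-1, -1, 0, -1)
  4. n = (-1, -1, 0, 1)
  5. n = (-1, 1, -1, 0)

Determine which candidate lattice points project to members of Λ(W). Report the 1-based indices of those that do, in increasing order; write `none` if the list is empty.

4

π⊥(n) = n₀ + n₁ζ³ + n₂ζ⁶ + n₃ζ⁹ where ζ = e^{iπ/4}.
candidate 1: n = (0, 0, -1, 1) → π⊥ ≈ (+0.7071, +1.7071); max(|x|,|y|,|x±y|/√2) = 1.7071 > 1.2 ⇒ ∉ W
candidate 2: n = (2, 3, -1, 2) → π⊥ ≈ (+1.2929, +4.5355); max(|x|,|y|,|x±y|/√2) = 4.5355 > 1.2 ⇒ ∉ W
candidate 3: n = (-1, -1, 0, -1) → π⊥ ≈ (-1.0000, -1.4142); max(|x|,|y|,|x±y|/√2) = 1.7071 > 1.2 ⇒ ∉ W
candidate 4: n = (-1, -1, 0, 1) → π⊥ ≈ (+0.4142, +0.0000); max(|x|,|y|,|x±y|/√2) = 0.4142 ≤ 1.2 ⇒ ∈ W
candidate 5: n = (-1, 1, -1, 0) → π⊥ ≈ (-1.7071, +1.7071); max(|x|,|y|,|x±y|/√2) = 2.4142 > 1.2 ⇒ ∉ W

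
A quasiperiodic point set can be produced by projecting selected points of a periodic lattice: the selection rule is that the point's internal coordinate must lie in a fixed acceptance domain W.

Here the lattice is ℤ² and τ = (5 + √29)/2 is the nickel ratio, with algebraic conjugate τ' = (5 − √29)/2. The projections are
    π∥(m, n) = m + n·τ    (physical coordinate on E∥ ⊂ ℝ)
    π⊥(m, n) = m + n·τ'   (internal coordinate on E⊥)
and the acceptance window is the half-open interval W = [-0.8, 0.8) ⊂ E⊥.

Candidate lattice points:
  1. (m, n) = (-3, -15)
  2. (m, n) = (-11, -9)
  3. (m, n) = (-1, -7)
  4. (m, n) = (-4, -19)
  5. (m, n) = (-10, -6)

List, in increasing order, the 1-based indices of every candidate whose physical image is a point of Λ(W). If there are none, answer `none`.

Numerically τ ≈ 5.19258 and τ' = −1/τ ≈ -0.19258.
[1] lift (-3,-15): star map gives -0.11126; window check -0.8 ≤ -0.11126 < 0.8 is true → IN Λ
[2] lift (-11,-9): star map gives -9.26676; window check -0.8 ≤ -9.26676 < 0.8 is false → out
[3] lift (-1,-7): star map gives 0.34808; window check -0.8 ≤ 0.34808 < 0.8 is true → IN Λ
[4] lift (-4,-19): star map gives -0.34093; window check -0.8 ≤ -0.34093 < 0.8 is true → IN Λ
[5] lift (-10,-6): star map gives -8.84451; window check -0.8 ≤ -8.84451 < 0.8 is false → out

1, 3, 4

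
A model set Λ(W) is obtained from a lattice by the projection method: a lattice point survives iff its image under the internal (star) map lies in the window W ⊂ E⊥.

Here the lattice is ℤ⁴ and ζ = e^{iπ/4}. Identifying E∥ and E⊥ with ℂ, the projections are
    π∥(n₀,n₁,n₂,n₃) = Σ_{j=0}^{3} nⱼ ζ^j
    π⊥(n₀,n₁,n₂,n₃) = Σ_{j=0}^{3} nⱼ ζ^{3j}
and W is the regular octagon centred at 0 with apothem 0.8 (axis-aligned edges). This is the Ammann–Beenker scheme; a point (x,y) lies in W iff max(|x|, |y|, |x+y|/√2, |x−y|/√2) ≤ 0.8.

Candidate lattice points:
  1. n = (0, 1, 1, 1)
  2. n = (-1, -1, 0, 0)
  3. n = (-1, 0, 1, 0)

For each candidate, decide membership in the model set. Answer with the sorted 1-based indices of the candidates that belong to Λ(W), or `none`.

1, 2

With ζ = e^{iπ/4} the internal vectors are ζ^0,ζ^3,ζ^6,ζ^9.
#1 (0, 1, 1, 1): internal (0.000000, 0.414214); octagon support 0.414214 vs apothem 0.8 → ∈ W
#2 (-1, -1, 0, 0): internal (-0.292893, -0.707107); octagon support 0.707107 vs apothem 0.8 → ∈ W
#3 (-1, 0, 1, 0): internal (-1.000000, -1.000000); octagon support 1.414214 vs apothem 0.8 → ∉ W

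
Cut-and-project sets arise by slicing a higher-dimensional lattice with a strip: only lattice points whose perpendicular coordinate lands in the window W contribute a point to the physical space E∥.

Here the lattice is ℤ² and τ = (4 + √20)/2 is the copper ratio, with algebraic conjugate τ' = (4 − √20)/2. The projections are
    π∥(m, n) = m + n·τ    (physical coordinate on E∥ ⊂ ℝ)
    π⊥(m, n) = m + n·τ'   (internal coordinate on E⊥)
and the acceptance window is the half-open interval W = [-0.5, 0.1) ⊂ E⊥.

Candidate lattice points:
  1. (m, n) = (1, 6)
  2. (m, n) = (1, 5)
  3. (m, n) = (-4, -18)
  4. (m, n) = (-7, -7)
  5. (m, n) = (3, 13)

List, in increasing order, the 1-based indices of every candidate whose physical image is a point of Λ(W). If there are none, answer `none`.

τ' = (4−√20)/2 ≈ -0.23607.
candidate 1: (m,n)=(1,6) → π∥ = 1+6·τ ≈ 26.41641, π⊥ = 1+6·τ' ≈ -0.41641 ∈ [-0.5, 0.1) ⇒ IN Λ
candidate 2: (m,n)=(1,5) → π∥ = 1+5·τ ≈ 22.18034, π⊥ = 1+5·τ' ≈ -0.18034 ∈ [-0.5, 0.1) ⇒ IN Λ
candidate 3: (m,n)=(-4,-18) → π∥ = -4-18·τ ≈ -80.24922, π⊥ = -4-18·τ' ≈ 0.24922 ∉ [-0.5, 0.1) ⇒ out
candidate 4: (m,n)=(-7,-7) → π∥ = -7-7·τ ≈ -36.65248, π⊥ = -7-7·τ' ≈ -5.34752 ∉ [-0.5, 0.1) ⇒ out
candidate 5: (m,n)=(3,13) → π∥ = 3+13·τ ≈ 58.06888, π⊥ = 3+13·τ' ≈ -0.06888 ∈ [-0.5, 0.1) ⇒ IN Λ

1, 2, 5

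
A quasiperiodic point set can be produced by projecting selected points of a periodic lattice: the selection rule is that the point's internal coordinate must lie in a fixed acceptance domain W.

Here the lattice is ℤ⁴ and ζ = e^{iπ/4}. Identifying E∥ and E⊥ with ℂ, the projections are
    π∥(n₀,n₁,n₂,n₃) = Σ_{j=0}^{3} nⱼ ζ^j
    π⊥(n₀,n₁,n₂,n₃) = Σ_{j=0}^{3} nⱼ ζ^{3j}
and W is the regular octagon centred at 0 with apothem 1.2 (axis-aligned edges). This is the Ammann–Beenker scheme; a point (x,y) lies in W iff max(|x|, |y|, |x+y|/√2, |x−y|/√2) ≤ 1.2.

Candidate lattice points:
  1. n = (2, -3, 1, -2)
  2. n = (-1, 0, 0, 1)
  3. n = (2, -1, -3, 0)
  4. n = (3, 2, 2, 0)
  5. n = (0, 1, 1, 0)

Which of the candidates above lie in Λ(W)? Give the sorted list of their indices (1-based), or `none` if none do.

2, 5

Internal map: ζ^{3j} for j=0..3 gives (1,0), (−√2/2,√2/2), (0,−1), (√2/2,√2/2).
candidate 1: n = (2, -3, 1, -2) → π⊥ ≈ (+2.7071, -4.5355); max(|x|,|y|,|x±y|/√2) = 5.1213 > 1.2 ⇒ ∉ W
candidate 2: n = (-1, 0, 0, 1) → π⊥ ≈ (-0.2929, +0.7071); max(|x|,|y|,|x±y|/√2) = 0.7071 ≤ 1.2 ⇒ ∈ W
candidate 3: n = (2, -1, -3, 0) → π⊥ ≈ (+2.7071, +2.2929); max(|x|,|y|,|x±y|/√2) = 3.5355 > 1.2 ⇒ ∉ W
candidate 4: n = (3, 2, 2, 0) → π⊥ ≈ (+1.5858, -0.5858); max(|x|,|y|,|x±y|/√2) = 1.5858 > 1.2 ⇒ ∉ W
candidate 5: n = (0, 1, 1, 0) → π⊥ ≈ (-0.7071, -0.2929); max(|x|,|y|,|x±y|/√2) = 0.7071 ≤ 1.2 ⇒ ∈ W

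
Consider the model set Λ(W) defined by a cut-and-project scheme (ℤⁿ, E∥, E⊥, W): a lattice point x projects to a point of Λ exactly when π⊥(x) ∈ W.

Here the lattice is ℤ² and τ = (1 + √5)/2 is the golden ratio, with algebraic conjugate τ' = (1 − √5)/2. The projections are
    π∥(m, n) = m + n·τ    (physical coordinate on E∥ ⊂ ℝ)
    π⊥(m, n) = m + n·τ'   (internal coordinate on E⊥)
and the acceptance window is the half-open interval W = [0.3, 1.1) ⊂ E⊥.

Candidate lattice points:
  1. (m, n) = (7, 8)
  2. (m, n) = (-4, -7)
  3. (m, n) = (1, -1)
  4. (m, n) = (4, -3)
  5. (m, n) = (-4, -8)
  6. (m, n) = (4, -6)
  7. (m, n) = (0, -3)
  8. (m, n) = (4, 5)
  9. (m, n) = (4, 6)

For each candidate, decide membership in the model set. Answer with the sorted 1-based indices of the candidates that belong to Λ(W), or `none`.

2, 5, 8

τ' = (1−√5)/2 ≈ -0.618034.
[1] lift (7,8): star map gives 2.055728; window check 0.3 ≤ 2.055728 < 1.1 is false → out
[2] lift (-4,-7): star map gives 0.326238; window check 0.3 ≤ 0.326238 < 1.1 is true → IN Λ
[3] lift (1,-1): star map gives 1.618034; window check 0.3 ≤ 1.618034 < 1.1 is false → out
[4] lift (4,-3): star map gives 5.854102; window check 0.3 ≤ 5.854102 < 1.1 is false → out
[5] lift (-4,-8): star map gives 0.944272; window check 0.3 ≤ 0.944272 < 1.1 is true → IN Λ
[6] lift (4,-6): star map gives 7.708204; window check 0.3 ≤ 7.708204 < 1.1 is false → out
[7] lift (0,-3): star map gives 1.854102; window check 0.3 ≤ 1.854102 < 1.1 is false → out
[8] lift (4,5): star map gives 0.909830; window check 0.3 ≤ 0.909830 < 1.1 is true → IN Λ
[9] lift (4,6): star map gives 0.291796; window check 0.3 ≤ 0.291796 < 1.1 is false → out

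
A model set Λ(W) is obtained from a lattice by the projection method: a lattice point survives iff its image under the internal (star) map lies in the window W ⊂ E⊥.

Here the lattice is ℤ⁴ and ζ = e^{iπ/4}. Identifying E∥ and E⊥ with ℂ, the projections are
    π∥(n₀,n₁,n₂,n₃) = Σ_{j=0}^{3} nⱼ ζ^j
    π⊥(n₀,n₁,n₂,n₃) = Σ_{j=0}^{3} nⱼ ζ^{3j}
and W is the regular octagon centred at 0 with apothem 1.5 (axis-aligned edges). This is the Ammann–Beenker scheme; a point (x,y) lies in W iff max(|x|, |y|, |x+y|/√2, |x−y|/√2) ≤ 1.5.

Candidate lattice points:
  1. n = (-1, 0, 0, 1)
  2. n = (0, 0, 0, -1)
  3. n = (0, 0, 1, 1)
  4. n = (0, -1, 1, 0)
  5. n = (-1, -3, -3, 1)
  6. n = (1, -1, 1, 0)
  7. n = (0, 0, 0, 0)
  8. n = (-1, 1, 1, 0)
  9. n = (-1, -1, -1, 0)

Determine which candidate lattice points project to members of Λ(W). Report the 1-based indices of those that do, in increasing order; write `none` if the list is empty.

1, 2, 3, 7, 9

Internal map: ζ^{3j} for j=0..3 gives (1,0), (−√2/2,√2/2), (0,−1), (√2/2,√2/2).
candidate 1: n = (-1, 0, 0, 1) → π⊥ ≈ (-0.2929, +0.7071); max(|x|,|y|,|x±y|/√2) = 0.7071 ≤ 1.5 ⇒ ∈ W
candidate 2: n = (0, 0, 0, -1) → π⊥ ≈ (-0.7071, -0.7071); max(|x|,|y|,|x±y|/√2) = 1.0000 ≤ 1.5 ⇒ ∈ W
candidate 3: n = (0, 0, 1, 1) → π⊥ ≈ (+0.7071, -0.2929); max(|x|,|y|,|x±y|/√2) = 0.7071 ≤ 1.5 ⇒ ∈ W
candidate 4: n = (0, -1, 1, 0) → π⊥ ≈ (+0.7071, -1.7071); max(|x|,|y|,|x±y|/√2) = 1.7071 > 1.5 ⇒ ∉ W
candidate 5: n = (-1, -3, -3, 1) → π⊥ ≈ (+1.8284, +1.5858); max(|x|,|y|,|x±y|/√2) = 2.4142 > 1.5 ⇒ ∉ W
candidate 6: n = (1, -1, 1, 0) → π⊥ ≈ (+1.7071, -1.7071); max(|x|,|y|,|x±y|/√2) = 2.4142 > 1.5 ⇒ ∉ W
candidate 7: n = (0, 0, 0, 0) → π⊥ ≈ (+0.0000, +0.0000); max(|x|,|y|,|x±y|/√2) = 0.0000 ≤ 1.5 ⇒ ∈ W
candidate 8: n = (-1, 1, 1, 0) → π⊥ ≈ (-1.7071, -0.2929); max(|x|,|y|,|x±y|/√2) = 1.7071 > 1.5 ⇒ ∉ W
candidate 9: n = (-1, -1, -1, 0) → π⊥ ≈ (-0.2929, +0.2929); max(|x|,|y|,|x±y|/√2) = 0.4142 ≤ 1.5 ⇒ ∈ W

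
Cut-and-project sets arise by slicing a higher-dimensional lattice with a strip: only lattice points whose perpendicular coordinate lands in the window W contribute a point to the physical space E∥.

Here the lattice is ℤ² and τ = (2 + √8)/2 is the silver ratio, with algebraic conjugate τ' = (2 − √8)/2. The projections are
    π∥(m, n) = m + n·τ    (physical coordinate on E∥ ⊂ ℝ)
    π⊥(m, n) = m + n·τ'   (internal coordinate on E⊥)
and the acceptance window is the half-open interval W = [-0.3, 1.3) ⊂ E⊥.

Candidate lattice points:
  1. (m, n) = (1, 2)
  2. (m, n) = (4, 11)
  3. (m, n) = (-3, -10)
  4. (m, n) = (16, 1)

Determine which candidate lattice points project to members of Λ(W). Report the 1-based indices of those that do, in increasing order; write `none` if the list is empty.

1, 3

Numerically τ ≈ 2.41421 and τ' = −1/τ ≈ -0.41421.
candidate 1: (m,n)=(1,2) → π∥ = 1+2·τ ≈ 5.82843, π⊥ = 1+2·τ' ≈ 0.17157 ∈ [-0.3, 1.3) ⇒ IN Λ
candidate 2: (m,n)=(4,11) → π∥ = 4+11·τ ≈ 30.55635, π⊥ = 4+11·τ' ≈ -0.55635 ∉ [-0.3, 1.3) ⇒ out
candidate 3: (m,n)=(-3,-10) → π∥ = -3-10·τ ≈ -27.14214, π⊥ = -3-10·τ' ≈ 1.14214 ∈ [-0.3, 1.3) ⇒ IN Λ
candidate 4: (m,n)=(16,1) → π∥ = 16+1·τ ≈ 18.41421, π⊥ = 16+1·τ' ≈ 15.58579 ∉ [-0.3, 1.3) ⇒ out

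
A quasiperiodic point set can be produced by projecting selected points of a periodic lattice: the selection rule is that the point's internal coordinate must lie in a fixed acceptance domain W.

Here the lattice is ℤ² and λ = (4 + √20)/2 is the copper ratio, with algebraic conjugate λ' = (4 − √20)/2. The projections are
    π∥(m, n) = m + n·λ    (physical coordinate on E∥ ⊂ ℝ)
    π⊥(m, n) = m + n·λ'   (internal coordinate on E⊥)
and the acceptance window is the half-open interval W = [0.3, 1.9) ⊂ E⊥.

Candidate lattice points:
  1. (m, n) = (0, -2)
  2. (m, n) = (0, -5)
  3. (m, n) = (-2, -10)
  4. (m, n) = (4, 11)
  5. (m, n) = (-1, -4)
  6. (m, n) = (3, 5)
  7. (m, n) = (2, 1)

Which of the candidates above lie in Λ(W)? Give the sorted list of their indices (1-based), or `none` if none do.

λ' = (4−√20)/2 ≈ -0.2361.
candidate 1: (m,n)=(0,-2) → π∥ = 0-2·λ ≈ -8.4721, π⊥ = 0-2·λ' ≈ 0.4721 ∈ [0.3, 1.9) ⇒ IN Λ
candidate 2: (m,n)=(0,-5) → π∥ = 0-5·λ ≈ -21.1803, π⊥ = 0-5·λ' ≈ 1.1803 ∈ [0.3, 1.9) ⇒ IN Λ
candidate 3: (m,n)=(-2,-10) → π∥ = -2-10·λ ≈ -44.3607, π⊥ = -2-10·λ' ≈ 0.3607 ∈ [0.3, 1.9) ⇒ IN Λ
candidate 4: (m,n)=(4,11) → π∥ = 4+11·λ ≈ 50.5967, π⊥ = 4+11·λ' ≈ 1.4033 ∈ [0.3, 1.9) ⇒ IN Λ
candidate 5: (m,n)=(-1,-4) → π∥ = -1-4·λ ≈ -17.9443, π⊥ = -1-4·λ' ≈ -0.0557 ∉ [0.3, 1.9) ⇒ out
candidate 6: (m,n)=(3,5) → π∥ = 3+5·λ ≈ 24.1803, π⊥ = 3+5·λ' ≈ 1.8197 ∈ [0.3, 1.9) ⇒ IN Λ
candidate 7: (m,n)=(2,1) → π∥ = 2+1·λ ≈ 6.2361, π⊥ = 2+1·λ' ≈ 1.7639 ∈ [0.3, 1.9) ⇒ IN Λ

1, 2, 3, 4, 6, 7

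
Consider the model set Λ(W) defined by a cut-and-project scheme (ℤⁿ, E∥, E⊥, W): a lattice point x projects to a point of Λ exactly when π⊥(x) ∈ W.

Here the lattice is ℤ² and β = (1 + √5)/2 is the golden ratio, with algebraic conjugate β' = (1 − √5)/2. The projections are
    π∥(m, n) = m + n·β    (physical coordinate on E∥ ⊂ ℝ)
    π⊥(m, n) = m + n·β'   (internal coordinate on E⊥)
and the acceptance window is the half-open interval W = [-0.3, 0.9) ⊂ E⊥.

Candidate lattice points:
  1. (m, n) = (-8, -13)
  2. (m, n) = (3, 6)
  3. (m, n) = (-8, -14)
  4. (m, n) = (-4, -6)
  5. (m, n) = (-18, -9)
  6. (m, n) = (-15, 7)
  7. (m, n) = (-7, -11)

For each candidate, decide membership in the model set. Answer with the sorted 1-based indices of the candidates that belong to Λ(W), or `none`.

Compute β' = (1−√5)/2 = -0.61803, so π⊥(m,n) = m -0.61803·n.
[1] lift (-8,-13): star map gives 0.03444; window check -0.3 ≤ 0.03444 < 0.9 is true → IN Λ
[2] lift (3,6): star map gives -0.70820; window check -0.3 ≤ -0.70820 < 0.9 is false → out
[3] lift (-8,-14): star map gives 0.65248; window check -0.3 ≤ 0.65248 < 0.9 is true → IN Λ
[4] lift (-4,-6): star map gives -0.29180; window check -0.3 ≤ -0.29180 < 0.9 is true → IN Λ
[5] lift (-18,-9): star map gives -12.43769; window check -0.3 ≤ -12.43769 < 0.9 is false → out
[6] lift (-15,7): star map gives -19.32624; window check -0.3 ≤ -19.32624 < 0.9 is false → out
[7] lift (-7,-11): star map gives -0.20163; window check -0.3 ≤ -0.20163 < 0.9 is true → IN Λ

1, 3, 4, 7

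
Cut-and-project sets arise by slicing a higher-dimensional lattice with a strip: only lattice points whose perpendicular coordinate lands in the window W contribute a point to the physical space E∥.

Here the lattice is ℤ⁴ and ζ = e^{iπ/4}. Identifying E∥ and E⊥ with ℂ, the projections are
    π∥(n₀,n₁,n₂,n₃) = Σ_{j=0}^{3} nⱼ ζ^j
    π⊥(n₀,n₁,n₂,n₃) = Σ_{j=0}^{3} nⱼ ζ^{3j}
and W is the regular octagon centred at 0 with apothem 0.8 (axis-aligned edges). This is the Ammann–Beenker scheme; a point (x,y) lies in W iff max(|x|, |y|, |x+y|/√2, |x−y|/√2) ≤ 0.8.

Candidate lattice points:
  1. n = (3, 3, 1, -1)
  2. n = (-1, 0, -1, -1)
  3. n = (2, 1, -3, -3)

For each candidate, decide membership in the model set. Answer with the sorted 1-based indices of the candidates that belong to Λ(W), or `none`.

With ζ = e^{iπ/4} the internal vectors are ζ^0,ζ^3,ζ^6,ζ^9.
#1 (3, 3, 1, -1): internal (0.17157, 0.41421); octagon support 0.41421 vs apothem 0.8 → ∈ W
#2 (-1, 0, -1, -1): internal (-1.70711, 0.29289); octagon support 1.70711 vs apothem 0.8 → ∉ W
#3 (2, 1, -3, -3): internal (-0.82843, 1.58579); octagon support 1.70711 vs apothem 0.8 → ∉ W

1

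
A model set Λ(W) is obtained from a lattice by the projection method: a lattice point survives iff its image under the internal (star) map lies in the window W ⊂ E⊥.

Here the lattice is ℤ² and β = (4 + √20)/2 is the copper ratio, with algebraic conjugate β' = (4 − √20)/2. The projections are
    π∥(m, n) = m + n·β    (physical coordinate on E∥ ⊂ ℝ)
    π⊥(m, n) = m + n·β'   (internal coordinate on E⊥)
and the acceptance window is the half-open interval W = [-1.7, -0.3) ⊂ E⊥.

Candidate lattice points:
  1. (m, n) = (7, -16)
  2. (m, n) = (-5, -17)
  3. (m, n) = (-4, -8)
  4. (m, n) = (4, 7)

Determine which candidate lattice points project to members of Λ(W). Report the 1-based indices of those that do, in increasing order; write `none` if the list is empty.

2

β' = (4−√20)/2 ≈ -0.23607.
candidate 1: (m,n)=(7,-16) → π∥ = 7-16·β ≈ -60.77709, π⊥ = 7-16·β' ≈ 10.77709 ∉ [-1.7, -0.3) ⇒ out
candidate 2: (m,n)=(-5,-17) → π∥ = -5-17·β ≈ -77.01316, π⊥ = -5-17·β' ≈ -0.98684 ∈ [-1.7, -0.3) ⇒ IN Λ
candidate 3: (m,n)=(-4,-8) → π∥ = -4-8·β ≈ -37.88854, π⊥ = -4-8·β' ≈ -2.11146 ∉ [-1.7, -0.3) ⇒ out
candidate 4: (m,n)=(4,7) → π∥ = 4+7·β ≈ 33.65248, π⊥ = 4+7·β' ≈ 2.34752 ∉ [-1.7, -0.3) ⇒ out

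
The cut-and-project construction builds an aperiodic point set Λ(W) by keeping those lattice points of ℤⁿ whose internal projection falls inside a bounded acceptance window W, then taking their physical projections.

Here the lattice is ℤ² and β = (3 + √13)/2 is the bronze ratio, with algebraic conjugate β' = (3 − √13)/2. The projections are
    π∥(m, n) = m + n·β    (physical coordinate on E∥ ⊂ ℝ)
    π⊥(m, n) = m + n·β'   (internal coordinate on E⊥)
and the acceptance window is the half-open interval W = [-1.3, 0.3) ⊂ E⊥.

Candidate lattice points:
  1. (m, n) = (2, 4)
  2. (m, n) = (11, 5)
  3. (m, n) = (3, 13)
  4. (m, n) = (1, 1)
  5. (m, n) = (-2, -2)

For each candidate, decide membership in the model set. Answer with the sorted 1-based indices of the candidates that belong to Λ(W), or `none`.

3

β' = (3−√13)/2 ≈ -0.3028.
candidate 1: (m,n)=(2,4) → π∥ = 2+4·β ≈ 15.2111, π⊥ = 2+4·β' ≈ 0.7889 ∉ [-1.3, 0.3) ⇒ out
candidate 2: (m,n)=(11,5) → π∥ = 11+5·β ≈ 27.5139, π⊥ = 11+5·β' ≈ 9.4861 ∉ [-1.3, 0.3) ⇒ out
candidate 3: (m,n)=(3,13) → π∥ = 3+13·β ≈ 45.9361, π⊥ = 3+13·β' ≈ -0.9361 ∈ [-1.3, 0.3) ⇒ IN Λ
candidate 4: (m,n)=(1,1) → π∥ = 1+1·β ≈ 4.3028, π⊥ = 1+1·β' ≈ 0.6972 ∉ [-1.3, 0.3) ⇒ out
candidate 5: (m,n)=(-2,-2) → π∥ = -2-2·β ≈ -8.6056, π⊥ = -2-2·β' ≈ -1.3944 ∉ [-1.3, 0.3) ⇒ out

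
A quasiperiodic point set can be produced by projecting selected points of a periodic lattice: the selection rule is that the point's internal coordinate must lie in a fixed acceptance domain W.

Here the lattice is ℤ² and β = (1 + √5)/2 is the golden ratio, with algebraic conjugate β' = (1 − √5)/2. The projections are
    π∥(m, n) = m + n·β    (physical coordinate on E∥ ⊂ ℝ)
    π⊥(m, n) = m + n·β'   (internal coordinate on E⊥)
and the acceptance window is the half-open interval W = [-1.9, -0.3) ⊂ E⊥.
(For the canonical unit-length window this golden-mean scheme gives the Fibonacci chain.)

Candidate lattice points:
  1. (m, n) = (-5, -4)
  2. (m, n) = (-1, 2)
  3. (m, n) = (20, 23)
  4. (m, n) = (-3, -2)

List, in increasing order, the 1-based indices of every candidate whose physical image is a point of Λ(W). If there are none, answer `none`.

4

Compute β' = (1−√5)/2 = -0.61803, so π⊥(m,n) = m -0.61803·n.
#1 (-5,-4): internal coord -5 + (-4)·β' = -2.52786; -2.52786 ∉ [-1.9, -0.3) → out
#2 (-1,2): internal coord -1 + (2)·β' = -2.23607; -2.23607 ∉ [-1.9, -0.3) → out
#3 (20,23): internal coord 20 + (23)·β' = +5.78522; +5.78522 ∉ [-1.9, -0.3) → out
#4 (-3,-2): internal coord -3 + (-2)·β' = -1.76393; -1.76393 ∈ [-1.9, -0.3) → IN Λ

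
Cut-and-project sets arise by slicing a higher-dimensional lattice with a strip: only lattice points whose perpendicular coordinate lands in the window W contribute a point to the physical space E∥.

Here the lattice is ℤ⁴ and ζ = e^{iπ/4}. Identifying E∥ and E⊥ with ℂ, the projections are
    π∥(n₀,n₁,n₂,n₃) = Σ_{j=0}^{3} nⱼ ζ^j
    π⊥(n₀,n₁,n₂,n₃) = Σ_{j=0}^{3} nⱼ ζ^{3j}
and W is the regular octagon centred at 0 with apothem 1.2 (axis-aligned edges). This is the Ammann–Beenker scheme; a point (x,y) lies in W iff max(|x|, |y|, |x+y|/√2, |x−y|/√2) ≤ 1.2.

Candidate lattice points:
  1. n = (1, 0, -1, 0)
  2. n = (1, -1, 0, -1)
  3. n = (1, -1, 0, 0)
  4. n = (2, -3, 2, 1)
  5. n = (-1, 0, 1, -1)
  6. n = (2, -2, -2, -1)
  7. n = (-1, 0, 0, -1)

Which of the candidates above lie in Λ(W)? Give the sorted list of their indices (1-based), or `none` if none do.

none

π⊥(n) = n₀ + n₁ζ³ + n₂ζ⁶ + n₃ζ⁹ where ζ = e^{iπ/4}.
#1 (1, 0, -1, 0): internal (1.000000, 1.000000); octagon support 1.414214 vs apothem 1.2 → ∉ W
#2 (1, -1, 0, -1): internal (1.000000, -1.414214); octagon support 1.707107 vs apothem 1.2 → ∉ W
#3 (1, -1, 0, 0): internal (1.707107, -0.707107); octagon support 1.707107 vs apothem 1.2 → ∉ W
#4 (2, -3, 2, 1): internal (4.828427, -3.414214); octagon support 5.828427 vs apothem 1.2 → ∉ W
#5 (-1, 0, 1, -1): internal (-1.707107, -1.707107); octagon support 2.414214 vs apothem 1.2 → ∉ W
#6 (2, -2, -2, -1): internal (2.707107, -0.121320); octagon support 2.707107 vs apothem 1.2 → ∉ W
#7 (-1, 0, 0, -1): internal (-1.707107, -0.707107); octagon support 1.707107 vs apothem 1.2 → ∉ W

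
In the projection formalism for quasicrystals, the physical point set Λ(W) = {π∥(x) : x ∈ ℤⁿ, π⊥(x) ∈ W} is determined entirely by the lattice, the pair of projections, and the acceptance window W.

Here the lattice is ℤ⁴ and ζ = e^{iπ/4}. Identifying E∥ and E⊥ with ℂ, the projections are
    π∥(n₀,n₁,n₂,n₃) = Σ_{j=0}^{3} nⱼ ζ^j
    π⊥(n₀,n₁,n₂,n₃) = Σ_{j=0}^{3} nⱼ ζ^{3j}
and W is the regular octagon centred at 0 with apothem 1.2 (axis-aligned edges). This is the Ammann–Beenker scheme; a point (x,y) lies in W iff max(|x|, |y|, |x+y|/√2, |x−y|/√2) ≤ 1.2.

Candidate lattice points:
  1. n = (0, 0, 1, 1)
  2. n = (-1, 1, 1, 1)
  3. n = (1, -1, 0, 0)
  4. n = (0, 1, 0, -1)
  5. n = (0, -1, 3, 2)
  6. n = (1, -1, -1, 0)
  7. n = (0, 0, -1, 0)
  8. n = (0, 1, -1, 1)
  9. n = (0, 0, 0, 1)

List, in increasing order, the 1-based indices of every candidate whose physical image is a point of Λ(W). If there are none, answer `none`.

1, 2, 7, 9

With ζ = e^{iπ/4} the internal vectors are ζ^0,ζ^3,ζ^6,ζ^9.
candidate 1: n = (0, 0, 1, 1) → π⊥ ≈ (+0.7071, -0.2929); max(|x|,|y|,|x±y|/√2) = 0.7071 ≤ 1.2 ⇒ ∈ W
candidate 2: n = (-1, 1, 1, 1) → π⊥ ≈ (-1.0000, +0.4142); max(|x|,|y|,|x±y|/√2) = 1.0000 ≤ 1.2 ⇒ ∈ W
candidate 3: n = (1, -1, 0, 0) → π⊥ ≈ (+1.7071, -0.7071); max(|x|,|y|,|x±y|/√2) = 1.7071 > 1.2 ⇒ ∉ W
candidate 4: n = (0, 1, 0, -1) → π⊥ ≈ (-1.4142, +0.0000); max(|x|,|y|,|x±y|/√2) = 1.4142 > 1.2 ⇒ ∉ W
candidate 5: n = (0, -1, 3, 2) → π⊥ ≈ (+2.1213, -2.2929); max(|x|,|y|,|x±y|/√2) = 3.1213 > 1.2 ⇒ ∉ W
candidate 6: n = (1, -1, -1, 0) → π⊥ ≈ (+1.7071, +0.2929); max(|x|,|y|,|x±y|/√2) = 1.7071 > 1.2 ⇒ ∉ W
candidate 7: n = (0, 0, -1, 0) → π⊥ ≈ (+0.0000, +1.0000); max(|x|,|y|,|x±y|/√2) = 1.0000 ≤ 1.2 ⇒ ∈ W
candidate 8: n = (0, 1, -1, 1) → π⊥ ≈ (+0.0000, +2.4142); max(|x|,|y|,|x±y|/√2) = 2.4142 > 1.2 ⇒ ∉ W
candidate 9: n = (0, 0, 0, 1) → π⊥ ≈ (+0.7071, +0.7071); max(|x|,|y|,|x±y|/√2) = 1.0000 ≤ 1.2 ⇒ ∈ W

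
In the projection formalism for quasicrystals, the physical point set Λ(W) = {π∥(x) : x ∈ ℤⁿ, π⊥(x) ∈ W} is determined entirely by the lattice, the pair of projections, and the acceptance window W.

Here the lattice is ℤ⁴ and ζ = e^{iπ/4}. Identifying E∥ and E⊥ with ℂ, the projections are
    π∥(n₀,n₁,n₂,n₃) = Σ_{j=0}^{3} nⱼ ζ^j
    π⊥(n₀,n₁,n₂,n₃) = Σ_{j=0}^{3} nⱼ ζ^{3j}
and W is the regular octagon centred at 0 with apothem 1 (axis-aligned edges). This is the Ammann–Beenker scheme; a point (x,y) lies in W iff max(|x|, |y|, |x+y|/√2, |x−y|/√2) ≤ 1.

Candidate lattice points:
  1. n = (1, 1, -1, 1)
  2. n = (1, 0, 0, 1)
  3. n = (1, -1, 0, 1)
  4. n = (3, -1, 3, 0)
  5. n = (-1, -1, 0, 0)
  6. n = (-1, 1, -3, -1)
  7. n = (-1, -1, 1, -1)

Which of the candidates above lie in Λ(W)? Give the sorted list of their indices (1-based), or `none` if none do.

5

With ζ = e^{iπ/4} the internal vectors are ζ^0,ζ^3,ζ^6,ζ^9.
#1 (1, 1, -1, 1): internal (1.000000, 2.414214); octagon support 2.414214 vs apothem 1 → ∉ W
#2 (1, 0, 0, 1): internal (1.707107, 0.707107); octagon support 1.707107 vs apothem 1 → ∉ W
#3 (1, -1, 0, 1): internal (2.414214, 0.000000); octagon support 2.414214 vs apothem 1 → ∉ W
#4 (3, -1, 3, 0): internal (3.707107, -3.707107); octagon support 5.242641 vs apothem 1 → ∉ W
#5 (-1, -1, 0, 0): internal (-0.292893, -0.707107); octagon support 0.707107 vs apothem 1 → ∈ W
#6 (-1, 1, -3, -1): internal (-2.414214, 3.000000); octagon support 3.828427 vs apothem 1 → ∉ W
#7 (-1, -1, 1, -1): internal (-1.000000, -2.414214); octagon support 2.414214 vs apothem 1 → ∉ W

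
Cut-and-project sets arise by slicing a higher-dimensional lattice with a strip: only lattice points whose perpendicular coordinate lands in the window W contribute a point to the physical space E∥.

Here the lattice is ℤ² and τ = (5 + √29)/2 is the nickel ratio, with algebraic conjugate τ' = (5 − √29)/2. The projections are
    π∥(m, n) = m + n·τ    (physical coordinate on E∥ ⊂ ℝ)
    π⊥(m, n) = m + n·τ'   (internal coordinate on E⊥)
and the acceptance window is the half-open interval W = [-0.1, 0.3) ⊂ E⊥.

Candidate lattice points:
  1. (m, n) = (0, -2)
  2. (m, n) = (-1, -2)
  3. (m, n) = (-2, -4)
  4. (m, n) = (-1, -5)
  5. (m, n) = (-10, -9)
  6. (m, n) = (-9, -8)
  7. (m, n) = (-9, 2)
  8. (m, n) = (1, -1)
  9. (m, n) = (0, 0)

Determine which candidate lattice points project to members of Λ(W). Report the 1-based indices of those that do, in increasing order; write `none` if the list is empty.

τ' = (5−√29)/2 ≈ -0.19258.
[1] lift (0,-2): star map gives 0.38516; window check -0.1 ≤ 0.38516 < 0.3 is false → out
[2] lift (-1,-2): star map gives -0.61484; window check -0.1 ≤ -0.61484 < 0.3 is false → out
[3] lift (-2,-4): star map gives -1.22967; window check -0.1 ≤ -1.22967 < 0.3 is false → out
[4] lift (-1,-5): star map gives -0.03709; window check -0.1 ≤ -0.03709 < 0.3 is true → IN Λ
[5] lift (-10,-9): star map gives -8.26676; window check -0.1 ≤ -8.26676 < 0.3 is false → out
[6] lift (-9,-8): star map gives -7.45934; window check -0.1 ≤ -7.45934 < 0.3 is false → out
[7] lift (-9,2): star map gives -9.38516; window check -0.1 ≤ -9.38516 < 0.3 is false → out
[8] lift (1,-1): star map gives 1.19258; window check -0.1 ≤ 1.19258 < 0.3 is false → out
[9] lift (0,0): star map gives 0.00000; window check -0.1 ≤ 0.00000 < 0.3 is true → IN Λ

4, 9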